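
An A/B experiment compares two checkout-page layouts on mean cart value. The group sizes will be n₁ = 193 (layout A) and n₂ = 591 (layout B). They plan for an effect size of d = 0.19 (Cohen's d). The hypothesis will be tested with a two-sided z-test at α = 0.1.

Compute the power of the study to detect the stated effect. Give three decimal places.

Power ≈ 0.741

Noncentrality parameter: δ = d / √(1/n₁ + 1/n₂) = 0.19 / √(1/193 + 1/591) = 2.2918
Critical value for a two-sided test at α = 0.1: z_{α/2} = 1.645.
Power = Φ(δ − 1.645) + Φ(−δ − 1.645) = Φ(0.647) + Φ(-3.937) = 0.7412 + 0.0000 = 0.7412.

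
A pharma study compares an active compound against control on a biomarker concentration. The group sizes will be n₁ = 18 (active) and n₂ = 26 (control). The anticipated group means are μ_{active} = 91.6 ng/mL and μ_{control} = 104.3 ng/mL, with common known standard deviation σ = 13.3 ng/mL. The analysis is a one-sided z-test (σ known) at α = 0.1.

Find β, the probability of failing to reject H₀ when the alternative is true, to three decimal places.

β ≈ 0.033

Standardized effect: d = |μ_{active} − μ_{control}| / σ = |91.6 − 104.3| / 13.3 = 0.9549
Noncentrality parameter: δ = d / √(1/n₁ + 1/n₂) = 0.9549 / √(1/18 + 1/26) = 3.1142
Critical value for a one-sided test at α = 0.1: z_α = 1.282.
Power = P(Z > 1.282 − δ) = Φ(1.833) = 0.9666.
Type II error: β = 1 − power = 1 − 0.9666 = 0.0334.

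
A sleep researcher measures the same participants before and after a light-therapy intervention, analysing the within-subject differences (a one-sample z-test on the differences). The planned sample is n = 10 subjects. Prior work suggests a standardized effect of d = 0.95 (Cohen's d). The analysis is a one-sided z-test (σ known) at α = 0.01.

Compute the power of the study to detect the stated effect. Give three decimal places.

Power ≈ 0.751

Noncentrality parameter: δ = d·√n = 0.95 × √10 = 3.0042
Critical value for a one-sided test at α = 0.01: z_α = 2.326.
Power = P(Z > 2.326 − δ) = Φ(0.678) = 0.7511.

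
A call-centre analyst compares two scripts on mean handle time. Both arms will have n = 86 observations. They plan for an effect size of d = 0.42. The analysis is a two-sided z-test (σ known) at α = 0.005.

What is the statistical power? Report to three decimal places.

Noncentrality parameter: δ = d·√(n/2) = 0.42 × √(86/2) = 2.7541
Critical value for a two-sided test at α = 0.005: z_{α/2} = 2.807.
Power = Φ(δ − 2.807) + Φ(−δ − 2.807) = Φ(-0.053) + Φ(-5.561) = 0.4789 + 0.0000 = 0.4789.

Power ≈ 0.479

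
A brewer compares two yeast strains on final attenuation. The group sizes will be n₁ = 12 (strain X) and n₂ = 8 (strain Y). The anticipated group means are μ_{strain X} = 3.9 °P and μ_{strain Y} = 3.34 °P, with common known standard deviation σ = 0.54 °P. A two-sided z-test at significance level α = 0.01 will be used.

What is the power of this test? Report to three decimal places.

Standardized effect: d = |μ_{strain X} − μ_{strain Y}| / σ = |3.9 − 3.34| / 0.54 = 1.0370
Noncentrality parameter: δ = d / √(1/n₁ + 1/n₂) = 1.0370 / √(1/12 + 1/8) = 2.2720
Two-sided α = 0.01 → critical value z_{0.005} = 2.576.
Power = Φ(δ − 2.576) + Φ(−δ − 2.576) = Φ(-0.304) + Φ(-4.848) = 0.3806 + 0.0000 = 0.3806.

Power ≈ 0.381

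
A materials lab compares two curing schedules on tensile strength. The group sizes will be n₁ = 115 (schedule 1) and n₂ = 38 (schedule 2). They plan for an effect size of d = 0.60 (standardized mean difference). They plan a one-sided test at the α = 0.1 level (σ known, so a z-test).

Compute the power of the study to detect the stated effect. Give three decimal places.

Noncentrality parameter: δ = d / √(1/n₁ + 1/n₂) = 0.60 / √(1/115 + 1/38) = 3.2066
Critical value for a one-sided test at α = 0.1: z_α = 1.282.
Power = Φ(δ − 1.282) = Φ(1.925) = 0.9729.

Power ≈ 0.973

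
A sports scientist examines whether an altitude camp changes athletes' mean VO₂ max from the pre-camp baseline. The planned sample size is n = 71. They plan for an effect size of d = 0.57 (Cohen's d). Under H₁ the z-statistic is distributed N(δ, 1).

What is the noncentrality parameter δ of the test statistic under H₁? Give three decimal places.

δ ≈ 4.803

The noncentrality parameter scales effect size by the design's sample-size factor: δ = d·√n = 0.57 × √71 = 4.8029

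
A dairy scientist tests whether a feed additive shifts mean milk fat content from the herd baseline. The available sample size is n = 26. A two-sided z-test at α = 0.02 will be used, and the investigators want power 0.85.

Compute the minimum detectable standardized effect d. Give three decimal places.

d ≈ 0.659

Need Φ(δ − 2.326) = 0.85, so δ = 2.326 + 1.036 = 3.363.
(Lower-tail contribution to power is negligible for δ > 0.)
δ = d·√n ⇒ d = δ/√n = 3.363/√26 = 0.6595.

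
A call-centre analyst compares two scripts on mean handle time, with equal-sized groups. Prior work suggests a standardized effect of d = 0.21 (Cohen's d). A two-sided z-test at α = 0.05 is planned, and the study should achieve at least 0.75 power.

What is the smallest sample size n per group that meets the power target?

n = 315 per group

Set Φ(δ − 1.960) = 0.75; then δ − 1.960 = Φ⁻¹(0.75) = 0.674, giving δ = 2.634.
(The Φ(−δ − z_{α/2}) term is vanishingly small for δ > 0 and is dropped in the standard sample-size formula.)
δ = d·√(n/2) ⇒ n = 2(δ/d)² = 2 × (2.634 / 0.21)² = 314.75.
Rounding up, n = 315 per group.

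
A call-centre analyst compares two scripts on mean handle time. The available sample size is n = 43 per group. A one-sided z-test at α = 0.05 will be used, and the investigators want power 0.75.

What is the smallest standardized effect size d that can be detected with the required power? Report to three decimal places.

Need Φ(δ − 1.645) = 0.75, so δ = 1.645 + 0.674 = 2.319.
δ = d·√(n/2) ⇒ d = δ/√(n/2) = 2.319/√(43/2) = 0.5002.

d ≈ 0.500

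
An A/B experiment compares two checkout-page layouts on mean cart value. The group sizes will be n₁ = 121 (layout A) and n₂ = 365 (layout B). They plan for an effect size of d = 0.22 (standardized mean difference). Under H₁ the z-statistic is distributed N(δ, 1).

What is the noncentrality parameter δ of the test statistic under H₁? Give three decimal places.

δ = d / √(1/n₁ + 1/n₂) = 0.22 / √(1/121 + 1/365) = 2.0972

δ ≈ 2.097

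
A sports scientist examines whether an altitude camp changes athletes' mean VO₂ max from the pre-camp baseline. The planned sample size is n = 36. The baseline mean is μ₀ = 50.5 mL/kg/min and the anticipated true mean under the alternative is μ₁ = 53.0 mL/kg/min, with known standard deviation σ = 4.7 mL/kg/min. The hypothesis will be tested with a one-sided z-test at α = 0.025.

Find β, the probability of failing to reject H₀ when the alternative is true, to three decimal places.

Standardized effect: d = |μ₁ − μ₀| / σ = |53.0 − 50.5| / 4.7 = 0.5319
Noncentrality parameter: δ = d·√n = 0.5319 × √36 = 3.1915
One-sided α = 0.025 → critical value z_{0.025} = 1.960.
Power = Φ(δ − 1.960) = Φ(1.232) = 0.8909.
Type II error: β = 1 − power = 1 − 0.8909 = 0.1091.

β ≈ 0.109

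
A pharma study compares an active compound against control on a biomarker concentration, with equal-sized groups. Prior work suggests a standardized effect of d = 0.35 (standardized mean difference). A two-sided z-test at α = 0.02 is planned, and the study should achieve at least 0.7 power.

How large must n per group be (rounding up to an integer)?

n = 133 per group

Set Φ(δ − 2.326) = 0.7; then δ − 2.326 = Φ⁻¹(0.7) = 0.524, giving δ = 2.851.
(Ignoring the negligible lower-tail rejection probability gives the usual closed-form inversion.)
δ = d·√(n/2) ⇒ n = 2(δ/d)² = 2 × (2.851 / 0.35)² = 132.68.
Rounding up, n = 133 per group.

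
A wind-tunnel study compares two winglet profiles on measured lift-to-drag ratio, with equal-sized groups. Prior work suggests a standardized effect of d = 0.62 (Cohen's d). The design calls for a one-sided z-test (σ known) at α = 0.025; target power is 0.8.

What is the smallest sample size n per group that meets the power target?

n = 41 per group

For power 0.8 need Φ(δ − z_{0.025}) = 0.8, so δ = z_{0.025} + z_{0.20} = 1.960 + 0.842 = 2.802.
δ = d·√(n/2) ⇒ n = 2(δ/d)² = 2 × (2.802 / 0.62)² = 40.84.
Rounding up, n = 41 per group.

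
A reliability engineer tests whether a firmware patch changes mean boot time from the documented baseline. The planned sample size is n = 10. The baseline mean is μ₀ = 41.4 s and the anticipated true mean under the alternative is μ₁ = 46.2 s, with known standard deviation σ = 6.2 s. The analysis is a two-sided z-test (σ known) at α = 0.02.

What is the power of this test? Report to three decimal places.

Power ≈ 0.548

Standardized effect: d = |μ₁ − μ₀| / σ = |46.2 − 41.4| / 6.2 = 0.7742
Noncentrality parameter: δ = d·√n = 0.7742 × √10 = 2.4482
Critical value for a two-sided test at α = 0.02: z_{α/2} = 2.326.
Power = Φ(δ − 2.326) + Φ(−δ − 2.326) = Φ(0.122) + Φ(-4.775) = 0.5485 + 0.0000 = 0.5485.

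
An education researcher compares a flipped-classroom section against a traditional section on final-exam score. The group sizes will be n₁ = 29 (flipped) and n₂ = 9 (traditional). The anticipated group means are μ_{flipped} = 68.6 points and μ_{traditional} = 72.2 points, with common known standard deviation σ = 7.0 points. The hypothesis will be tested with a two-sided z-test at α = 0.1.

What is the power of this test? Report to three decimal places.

Power ≈ 0.385

Standardized effect: d = |μ_{flipped} − μ_{traditional}| / σ = |68.6 − 72.2| / 7.0 = 0.5143
Noncentrality parameter: δ = d / √(1/n₁ + 1/n₂) = 0.5143 / √(1/29 + 1/9) = 1.3478
Two-sided α = 0.1 → critical value z_{0.05} = 1.645.
Power = Φ(δ − 1.645) + Φ(−δ − 1.645) = Φ(-0.297) + Φ(-2.993) = 0.3832 + 0.0014 = 0.3846.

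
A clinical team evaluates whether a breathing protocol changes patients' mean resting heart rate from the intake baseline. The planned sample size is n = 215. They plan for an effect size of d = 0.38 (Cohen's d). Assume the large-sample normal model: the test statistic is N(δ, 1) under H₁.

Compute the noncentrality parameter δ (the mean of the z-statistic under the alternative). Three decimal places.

The noncentrality parameter scales effect size by the design's sample-size factor: δ = d·√n = 0.38 × √215 = 5.5719

δ ≈ 5.572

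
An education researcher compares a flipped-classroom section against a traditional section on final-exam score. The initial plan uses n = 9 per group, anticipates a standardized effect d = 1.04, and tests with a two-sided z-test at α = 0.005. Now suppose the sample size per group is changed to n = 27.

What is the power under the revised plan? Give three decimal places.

Power ≈ 0.845

With n = 27 per group: δ = d·√(n/2) = 1.04 × √(27/2) = 3.8212. Critical value z_{0.0025} = 2.807.
Revised power = Φ(δ − 2.807) + Φ(−δ − 2.807) = Φ(1.014) + Φ(-6.628) = 0.8447 + 0.0000 = 0.8447.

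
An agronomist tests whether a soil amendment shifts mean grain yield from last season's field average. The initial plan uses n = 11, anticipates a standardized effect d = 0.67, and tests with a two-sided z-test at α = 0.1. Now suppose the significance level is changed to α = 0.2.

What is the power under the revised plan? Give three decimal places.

Power ≈ 0.827

δ = d·√n = 0.67 × √11 = 2.2221 (unchanged). New critical value: z_{0.1} = 1.282.
Revised power = Φ(δ − 1.282) + Φ(−δ − 1.282) = Φ(0.941) + Φ(-3.504) = 0.8265 + 0.0002 = 0.8268.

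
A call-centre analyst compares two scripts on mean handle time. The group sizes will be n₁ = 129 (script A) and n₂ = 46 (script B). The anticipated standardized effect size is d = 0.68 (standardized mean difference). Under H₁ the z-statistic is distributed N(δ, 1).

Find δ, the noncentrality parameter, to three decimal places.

δ = d / √(1/n₁ + 1/n₂) = 0.68 / √(1/129 + 1/46) = 3.9597

δ ≈ 3.960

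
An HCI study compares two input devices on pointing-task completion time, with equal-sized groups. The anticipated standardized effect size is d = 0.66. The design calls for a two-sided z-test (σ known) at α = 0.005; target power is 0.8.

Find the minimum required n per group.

For power 0.8 need Φ(δ − z_{0.0025}) = 0.8, so δ = z_{0.0025} + z_{0.20} = 2.807 + 0.842 = 3.649.
(Ignoring the negligible lower-tail rejection probability gives the usual closed-form inversion.)
δ = d·√(n/2) ⇒ n = 2(δ/d)² = 2 × (3.649 / 0.66)² = 61.12.
Round up to the next whole unit.

n = 62 per group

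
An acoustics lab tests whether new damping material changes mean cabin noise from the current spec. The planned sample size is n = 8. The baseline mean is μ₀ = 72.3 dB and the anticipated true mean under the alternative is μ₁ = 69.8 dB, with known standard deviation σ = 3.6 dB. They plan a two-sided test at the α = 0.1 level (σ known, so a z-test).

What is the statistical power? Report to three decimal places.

Power ≈ 0.625

Standardized effect: d = |μ₁ − μ₀| / σ = |69.8 − 72.3| / 3.6 = 0.6944
Noncentrality parameter: δ = d·√n = 0.6944 × √8 = 1.9642
Two-sided α = 0.1 → critical value z_{0.05} = 1.645.
Power = Φ(δ − 1.645) + Φ(−δ − 1.645) = Φ(0.319) + Φ(-3.609) = 0.6253 + 0.0002 = 0.6254.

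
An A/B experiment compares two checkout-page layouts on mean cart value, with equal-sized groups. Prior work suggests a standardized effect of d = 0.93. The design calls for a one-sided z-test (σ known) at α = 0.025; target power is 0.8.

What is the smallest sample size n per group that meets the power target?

For power 0.8 need Φ(δ − z_{0.025}) = 0.8, so δ = z_{0.025} + z_{0.20} = 1.960 + 0.842 = 2.802.
δ = d·√(n/2) ⇒ n = 2(δ/d)² = 2 × (2.802 / 0.93)² = 18.15.
Round up to the next whole unit.

n = 19 per group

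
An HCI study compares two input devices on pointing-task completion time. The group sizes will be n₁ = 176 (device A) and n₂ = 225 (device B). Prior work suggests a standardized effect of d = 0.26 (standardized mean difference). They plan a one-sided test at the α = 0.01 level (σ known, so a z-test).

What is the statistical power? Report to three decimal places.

Noncentrality parameter: δ = d / √(1/n₁ + 1/n₂) = 0.26 / √(1/176 + 1/225) = 2.5837
Critical value for a one-sided test at α = 0.01: z_α = 2.326.
Power = Φ(δ − 2.326) = Φ(0.257) = 0.6016.

Power ≈ 0.602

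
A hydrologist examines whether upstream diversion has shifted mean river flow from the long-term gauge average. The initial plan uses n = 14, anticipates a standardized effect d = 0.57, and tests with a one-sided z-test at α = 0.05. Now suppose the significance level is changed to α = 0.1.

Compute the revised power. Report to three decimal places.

Power ≈ 0.803

δ = d·√n = 0.57 × √14 = 2.1327 (unchanged). New critical value: z_{0.1} = 1.282.
Revised power = Φ(δ − 1.282) = Φ(0.851) = 0.8027.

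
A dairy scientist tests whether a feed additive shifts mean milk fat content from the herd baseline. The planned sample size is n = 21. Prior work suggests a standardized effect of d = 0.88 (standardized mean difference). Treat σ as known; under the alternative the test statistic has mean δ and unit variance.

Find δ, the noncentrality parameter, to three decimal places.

The noncentrality parameter scales effect size by the design's sample-size factor: δ = d·√n = 0.88 × √21 = 4.0327

δ ≈ 4.033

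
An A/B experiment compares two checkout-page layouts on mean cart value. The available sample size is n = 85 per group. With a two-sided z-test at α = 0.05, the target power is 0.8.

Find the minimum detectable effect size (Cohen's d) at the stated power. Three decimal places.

d ≈ 0.430

Required noncentrality: δ = z_{0.025} + z_{0.20} = 1.960 + 0.842 = 2.802.
(Lower-tail contribution to power is negligible for δ > 0.)
δ = d·√(n/2) ⇒ d = δ/√(n/2) = 2.802/√(85/2) = 0.4297.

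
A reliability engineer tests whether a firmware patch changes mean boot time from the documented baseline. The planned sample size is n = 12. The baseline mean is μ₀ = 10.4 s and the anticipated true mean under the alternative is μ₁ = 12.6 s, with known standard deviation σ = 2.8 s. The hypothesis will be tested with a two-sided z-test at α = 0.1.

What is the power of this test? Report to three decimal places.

Standardized effect: d = |μ₁ − μ₀| / σ = |12.6 − 10.4| / 2.8 = 0.7857
Noncentrality parameter: δ = d·√n = 0.7857 × √12 = 2.7218
Two-sided α = 0.1 → critical value z_{0.05} = 1.645.
Power = Φ(δ − 1.645) + Φ(−δ − 1.645) = Φ(1.077) + Φ(-4.367) = 0.8592 + 0.0000 = 0.8593.

Power ≈ 0.859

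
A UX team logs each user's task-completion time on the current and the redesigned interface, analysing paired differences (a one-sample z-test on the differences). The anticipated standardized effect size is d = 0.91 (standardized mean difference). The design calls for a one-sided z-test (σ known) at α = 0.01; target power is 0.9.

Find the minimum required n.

n = 16

Set Φ(δ − 2.326) = 0.9; then δ − 2.326 = Φ⁻¹(0.9) = 1.282, giving δ = 3.608.
δ = d·√n ⇒ n = (δ/d)² = (3.608 / 0.91)² = 15.72.
Rounding up, n = 16.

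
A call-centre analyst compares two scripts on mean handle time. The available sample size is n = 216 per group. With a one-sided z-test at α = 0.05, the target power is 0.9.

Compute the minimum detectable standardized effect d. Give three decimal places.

d ≈ 0.282

Need Φ(δ − 1.645) = 0.9, so δ = 1.645 + 1.282 = 2.926.
δ = d·√(n/2) ⇒ d = δ/√(n/2) = 2.926/√(216/2) = 0.2816.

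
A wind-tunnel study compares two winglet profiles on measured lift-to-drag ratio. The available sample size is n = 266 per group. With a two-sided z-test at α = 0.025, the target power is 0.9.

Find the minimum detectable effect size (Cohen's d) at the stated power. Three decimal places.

Need Φ(δ − 2.241) = 0.9, so δ = 2.241 + 1.282 = 3.523.
(The second rejection-region term Φ(−δ − z_{α/2}) is negligible and dropped.)
δ = d·√(n/2) ⇒ d = δ/√(n/2) = 3.523/√(266/2) = 0.3055.

d ≈ 0.305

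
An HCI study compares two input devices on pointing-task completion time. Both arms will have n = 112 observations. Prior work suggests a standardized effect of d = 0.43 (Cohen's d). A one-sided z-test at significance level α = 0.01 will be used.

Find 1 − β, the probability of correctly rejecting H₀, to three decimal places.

Noncentrality parameter: δ = d·√(n/2) = 0.43 × √(112/2) = 3.2178
One-sided α = 0.01 → critical value z_{0.01} = 2.326.
Power = Φ(δ − 2.326) = Φ(0.891) = 0.8137.

Power ≈ 0.814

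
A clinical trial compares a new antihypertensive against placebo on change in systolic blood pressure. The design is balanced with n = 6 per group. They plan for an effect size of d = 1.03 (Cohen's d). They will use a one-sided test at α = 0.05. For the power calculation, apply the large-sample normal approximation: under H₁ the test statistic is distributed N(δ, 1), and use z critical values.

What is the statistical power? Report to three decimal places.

Noncentrality parameter: δ = d·√(n/2) = 1.03 × √(6/2) = 1.7840
One-sided α = 0.05 → critical value z_{0.05} = 1.645.
Power = P(Z > 1.645 − δ) = Φ(0.139) = 0.5553.

Power ≈ 0.555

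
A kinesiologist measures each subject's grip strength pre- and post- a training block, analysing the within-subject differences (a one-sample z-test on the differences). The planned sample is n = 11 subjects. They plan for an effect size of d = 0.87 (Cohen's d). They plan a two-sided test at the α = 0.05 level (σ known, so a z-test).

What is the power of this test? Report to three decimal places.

Power ≈ 0.823

Noncentrality parameter: δ = d·√n = 0.87 × √11 = 2.8855
Two-sided α = 0.05 → critical value z_{0.025} = 1.960.
Power = Φ(δ − 1.960) + Φ(−δ − 1.960) = Φ(0.925) + Φ(-4.845) = 0.8226 + 0.0000 = 0.8226.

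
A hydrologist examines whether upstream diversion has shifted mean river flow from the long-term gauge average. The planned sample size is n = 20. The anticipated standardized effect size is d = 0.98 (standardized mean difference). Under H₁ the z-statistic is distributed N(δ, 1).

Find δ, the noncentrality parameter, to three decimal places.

δ ≈ 4.383

δ = d·√n = 0.98 × √20 = 4.3827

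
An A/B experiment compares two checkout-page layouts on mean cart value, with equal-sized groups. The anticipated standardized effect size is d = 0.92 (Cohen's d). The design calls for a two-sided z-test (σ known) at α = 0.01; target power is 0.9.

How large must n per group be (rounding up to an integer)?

For power 0.9 need Φ(δ − z_{0.005}) = 0.9, so δ = z_{0.005} + z_{0.10} = 2.576 + 1.282 = 3.857.
(The Φ(−δ − z_{α/2}) term is vanishingly small for δ > 0 and is dropped in the standard sample-size formula.)
δ = d·√(n/2) ⇒ n = 2(δ/d)² = 2 × (3.857 / 0.92)² = 35.16.
Round up to the next whole unit.

n = 36 per group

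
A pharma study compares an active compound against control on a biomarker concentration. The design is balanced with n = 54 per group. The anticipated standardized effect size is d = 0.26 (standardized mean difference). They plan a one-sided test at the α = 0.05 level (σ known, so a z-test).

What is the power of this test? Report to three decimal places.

Noncentrality parameter: δ = d·√(n/2) = 0.26 × √(54/2) = 1.3510
One-sided α = 0.05 → critical value z_{0.05} = 1.645.
Power = Φ(δ − 1.645) = Φ(-0.294) = 0.3844.

Power ≈ 0.384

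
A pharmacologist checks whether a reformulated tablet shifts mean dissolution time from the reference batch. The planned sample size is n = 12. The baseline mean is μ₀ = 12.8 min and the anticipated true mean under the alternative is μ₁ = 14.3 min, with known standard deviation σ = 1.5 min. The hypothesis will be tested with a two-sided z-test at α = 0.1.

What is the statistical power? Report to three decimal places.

Power ≈ 0.966

Standardized effect: d = |μ₁ − μ₀| / σ = |14.3 − 12.8| / 1.5 = 1.0000
Noncentrality parameter: δ = d·√n = 1.0000 × √12 = 3.4641
Two-sided α = 0.1 → critical value z_{0.05} = 1.645.
Power = Φ(δ − 1.645) + Φ(−δ − 1.645) = Φ(1.819) + Φ(-5.109) = 0.9656 + 0.0000 = 0.9656.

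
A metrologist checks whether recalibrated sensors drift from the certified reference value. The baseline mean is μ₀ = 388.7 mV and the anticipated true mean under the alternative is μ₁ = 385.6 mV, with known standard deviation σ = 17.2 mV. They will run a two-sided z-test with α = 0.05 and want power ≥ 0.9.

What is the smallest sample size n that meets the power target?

n = 324

Standardized effect: d = |μ₁ − μ₀| / σ = |385.6 − 388.7| / 17.2 = 0.1802
Set Φ(δ − 1.960) = 0.9; then δ − 1.960 = Φ⁻¹(0.9) = 1.282, giving δ = 3.242.
(Ignoring the negligible lower-tail rejection probability gives the usual closed-form inversion.)
δ = d·√n ⇒ n = (δ/d)² = (3.242 / 0.1802)² = 323.47.
Round up to the next whole unit.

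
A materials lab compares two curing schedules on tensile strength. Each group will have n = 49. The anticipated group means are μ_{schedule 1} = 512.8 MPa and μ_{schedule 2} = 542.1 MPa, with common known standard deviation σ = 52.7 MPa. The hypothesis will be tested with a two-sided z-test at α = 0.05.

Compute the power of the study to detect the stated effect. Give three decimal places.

Power ≈ 0.786

Standardized effect: d = |μ_{schedule 1} − μ_{schedule 2}| / σ = |512.8 − 542.1| / 52.7 = 0.5560
Noncentrality parameter: δ = d·√(n/2) = 0.5560 × √(49/2) = 2.7519
Critical value for a two-sided test at α = 0.05: z_{α/2} = 1.960.
Power = Φ(δ − 1.960) + Φ(−δ − 1.960) = Φ(0.792) + Φ(-4.712) = 0.7858 + 0.0000 = 0.7858.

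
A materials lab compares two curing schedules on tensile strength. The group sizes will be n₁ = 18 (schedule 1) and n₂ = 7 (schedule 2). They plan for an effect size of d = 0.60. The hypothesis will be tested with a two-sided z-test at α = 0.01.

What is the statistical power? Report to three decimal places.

Noncentrality parameter: δ = d / √(1/n₁ + 1/n₂) = 0.60 / √(1/18 + 1/7) = 1.3470
Critical value for a two-sided test at α = 0.01: z_{α/2} = 2.576.
Power = Φ(δ − 2.576) + Φ(−δ − 2.576) = Φ(-1.229) + Φ(-3.923) = 0.1096 + 0.0000 = 0.1096.

Power ≈ 0.110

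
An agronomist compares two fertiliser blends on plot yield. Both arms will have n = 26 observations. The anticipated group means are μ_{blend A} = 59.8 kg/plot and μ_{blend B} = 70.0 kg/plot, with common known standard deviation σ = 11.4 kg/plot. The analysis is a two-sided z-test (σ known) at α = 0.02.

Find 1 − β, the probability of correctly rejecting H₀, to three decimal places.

Power ≈ 0.816

Standardized effect: d = |μ_{blend A} − μ_{blend B}| / σ = |59.8 − 70.0| / 11.4 = 0.8947
Noncentrality parameter: δ = d·√(n/2) = 0.8947 × √(26/2) = 3.2260
Two-sided α = 0.02 → critical value z_{0.01} = 2.326.
Power = Φ(δ − 2.326) + Φ(−δ − 2.326) = Φ(0.900) + Φ(-5.552) = 0.8159 + 0.0000 = 0.8159.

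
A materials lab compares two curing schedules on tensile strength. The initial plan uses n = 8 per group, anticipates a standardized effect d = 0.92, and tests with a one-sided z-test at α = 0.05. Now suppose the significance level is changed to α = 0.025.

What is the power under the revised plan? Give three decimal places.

δ = d·√(n/2) = 0.92 × √(8/2) = 1.8400 (unchanged). New critical value: z_{0.025} = 1.960.
Revised power = P(Z > 1.960 − δ) = Φ(-0.120) = 0.4523.

Power ≈ 0.452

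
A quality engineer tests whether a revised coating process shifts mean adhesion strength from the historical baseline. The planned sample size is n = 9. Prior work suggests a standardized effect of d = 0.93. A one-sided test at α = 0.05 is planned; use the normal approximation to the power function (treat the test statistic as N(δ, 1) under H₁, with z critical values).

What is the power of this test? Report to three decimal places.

Power ≈ 0.874

Noncentrality parameter: δ = d·√n = 0.93 × √9 = 2.7900
One-sided α = 0.05 → critical value z_{0.05} = 1.645.
Power = Φ(δ − 1.645) = Φ(1.145) = 0.8739.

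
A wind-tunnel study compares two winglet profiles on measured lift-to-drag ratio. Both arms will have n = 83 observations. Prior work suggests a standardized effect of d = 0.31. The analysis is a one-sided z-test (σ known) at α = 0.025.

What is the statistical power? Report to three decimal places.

Power ≈ 0.515

Noncentrality parameter: δ = d·√(n/2) = 0.31 × √(83/2) = 1.9970
One-sided α = 0.025 → critical value z_{0.025} = 1.960.
Power = Φ(δ − 1.960) = Φ(0.037) = 0.5148.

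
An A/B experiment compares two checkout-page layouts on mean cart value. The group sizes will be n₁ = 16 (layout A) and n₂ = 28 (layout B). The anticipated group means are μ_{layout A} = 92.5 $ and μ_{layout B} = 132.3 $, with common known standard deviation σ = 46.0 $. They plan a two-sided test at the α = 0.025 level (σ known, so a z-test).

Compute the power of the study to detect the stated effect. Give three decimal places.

Standardized effect: d = |μ_{layout A} − μ_{layout B}| / σ = |92.5 − 132.3| / 46.0 = 0.8652
Noncentrality parameter: λ = d / √(1/n₁ + 1/n₂) = 0.8652 / √(1/16 + 1/28) = 2.7608
Critical value for a two-sided test at α = 0.025: z_{α/2} = 2.241.
Power = Φ(λ − 2.241) + Φ(−λ − 2.241) = Φ(0.519) + Φ(-5.002) = 0.6983 + 0.0000 = 0.6983.

Power ≈ 0.698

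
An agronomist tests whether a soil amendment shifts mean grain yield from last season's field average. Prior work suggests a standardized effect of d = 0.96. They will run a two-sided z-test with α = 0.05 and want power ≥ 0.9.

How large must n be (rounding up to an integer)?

For power 0.9 need Φ(δ − z_{0.025}) = 0.9, so δ = z_{0.025} + z_{0.10} = 1.960 + 1.282 = 3.242.
(The Φ(−δ − z_{α/2}) term is vanishingly small for δ > 0 and is dropped in the standard sample-size formula.)
δ = d·√n ⇒ n = (δ/d)² = (3.242 / 0.96)² = 11.40.
Round up to the next whole unit.

n = 12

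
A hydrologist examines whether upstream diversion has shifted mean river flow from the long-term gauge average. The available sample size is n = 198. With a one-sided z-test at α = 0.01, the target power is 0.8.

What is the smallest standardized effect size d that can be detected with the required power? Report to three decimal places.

d ≈ 0.225

Need Φ(δ − 2.326) = 0.8, so δ = 2.326 + 0.842 = 3.168.
δ = d·√n ⇒ d = δ/√n = 3.168/√198 = 0.2251.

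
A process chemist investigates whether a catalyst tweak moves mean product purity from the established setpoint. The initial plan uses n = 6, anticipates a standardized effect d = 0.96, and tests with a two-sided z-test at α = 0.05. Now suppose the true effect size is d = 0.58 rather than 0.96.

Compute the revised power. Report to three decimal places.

With d = 0.58: δ = d·√n = 0.58 × √6 = 1.4207. Critical value z_{0.025} = 1.960.
Revised power = Φ(δ − 1.960) + Φ(−δ − 1.960) = Φ(-0.539) + Φ(-3.381) = 0.2949 + 0.0004 = 0.2952.

Power ≈ 0.295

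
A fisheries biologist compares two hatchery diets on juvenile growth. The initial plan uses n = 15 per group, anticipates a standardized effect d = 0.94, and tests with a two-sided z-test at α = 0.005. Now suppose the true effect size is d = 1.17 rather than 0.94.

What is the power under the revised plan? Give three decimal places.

With d = 1.17: δ = d·√(n/2) = 1.17 × √(15/2) = 3.2042. Critical value z_{0.0025} = 2.807.
Revised power = Φ(δ − 2.807) + Φ(−δ − 2.807) = Φ(0.397) + Φ(-6.011) = 0.6544 + 0.0000 = 0.6544.

Power ≈ 0.654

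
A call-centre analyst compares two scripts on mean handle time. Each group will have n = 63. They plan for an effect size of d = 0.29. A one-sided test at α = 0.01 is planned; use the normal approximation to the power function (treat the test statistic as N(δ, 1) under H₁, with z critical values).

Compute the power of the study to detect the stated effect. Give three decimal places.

Noncentrality parameter: λ = d·√(n/2) = 0.29 × √(63/2) = 1.6276
Critical value for a one-sided test at α = 0.01: z_α = 2.326.
Power = Φ(λ − 2.326) = Φ(-0.699) = 0.2424.

Power ≈ 0.242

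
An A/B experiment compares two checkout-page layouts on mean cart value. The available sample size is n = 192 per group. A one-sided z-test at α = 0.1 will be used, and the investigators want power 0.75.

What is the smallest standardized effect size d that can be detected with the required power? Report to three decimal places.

Need Φ(δ − 1.282) = 0.75, so δ = 1.282 + 0.674 = 1.956.
δ = d·√(n/2) ⇒ d = δ/√(n/2) = 1.956/√(192/2) = 0.1996.

d ≈ 0.200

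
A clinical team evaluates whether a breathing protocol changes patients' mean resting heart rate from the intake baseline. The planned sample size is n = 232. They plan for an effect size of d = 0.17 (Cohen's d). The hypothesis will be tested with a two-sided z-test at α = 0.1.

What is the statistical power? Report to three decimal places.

Power ≈ 0.828

Noncentrality parameter: δ = d·√n = 0.17 × √232 = 2.5894
Critical value for a two-sided test at α = 0.1: z_{α/2} = 1.645.
Power = Φ(δ − 1.645) + Φ(−δ − 1.645) = Φ(0.945) + Φ(-4.234) = 0.8275 + 0.0000 = 0.8276.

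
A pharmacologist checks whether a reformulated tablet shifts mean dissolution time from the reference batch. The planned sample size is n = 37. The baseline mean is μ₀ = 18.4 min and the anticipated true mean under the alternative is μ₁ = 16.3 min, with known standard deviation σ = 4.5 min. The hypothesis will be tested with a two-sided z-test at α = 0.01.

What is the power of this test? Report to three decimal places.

Standardized effect: d = |μ₁ − μ₀| / σ = |16.3 − 18.4| / 4.5 = 0.4667
Noncentrality parameter: δ = d·√n = 0.4667 × √37 = 2.8386
Two-sided α = 0.01 → critical value z_{0.005} = 2.576.
Power = Φ(δ − 2.576) + Φ(−δ − 2.576) = Φ(0.263) + Φ(-5.414) = 0.6036 + 0.0000 = 0.6036.

Power ≈ 0.604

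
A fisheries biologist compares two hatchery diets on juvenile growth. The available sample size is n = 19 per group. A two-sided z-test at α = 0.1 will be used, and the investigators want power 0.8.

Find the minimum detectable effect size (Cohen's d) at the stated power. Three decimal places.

Required noncentrality: δ = z_{0.05} + z_{0.20} = 1.645 + 0.842 = 2.486.
(The second rejection-region term Φ(−δ − z_{α/2}) is negligible and dropped.)
δ = d·√(n/2) ⇒ d = δ/√(n/2) = 2.486/√(19/2) = 0.8067.

d ≈ 0.807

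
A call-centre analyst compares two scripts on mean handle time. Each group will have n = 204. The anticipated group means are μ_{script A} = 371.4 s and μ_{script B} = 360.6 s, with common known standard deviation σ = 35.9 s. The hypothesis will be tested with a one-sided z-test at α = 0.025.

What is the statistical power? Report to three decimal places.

Power ≈ 0.860

Standardized effect: d = |μ_{script A} − μ_{script B}| / σ = |371.4 − 360.6| / 35.9 = 0.3008
Noncentrality parameter: δ = d·√(n/2) = 0.3008 × √(204/2) = 3.0383
One-sided α = 0.025 → critical value z_{0.025} = 1.960.
Power = P(Z > 1.960 − δ) = Φ(1.078) = 0.8596.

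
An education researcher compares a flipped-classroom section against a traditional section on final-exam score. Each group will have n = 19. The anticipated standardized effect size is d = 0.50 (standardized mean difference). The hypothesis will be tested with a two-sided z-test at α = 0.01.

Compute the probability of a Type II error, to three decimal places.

β ≈ 0.850

Noncentrality parameter: δ = d·√(n/2) = 0.50 × √(19/2) = 1.5411
Two-sided α = 0.01 → critical value z_{0.005} = 2.576.
Power = Φ(δ − 2.576) + Φ(−δ − 2.576) = Φ(-1.035) + Φ(-4.117) = 0.1504 + 0.0000 = 0.1504.
Type II error: β = 1 − power = 1 − 0.1504 = 0.8496.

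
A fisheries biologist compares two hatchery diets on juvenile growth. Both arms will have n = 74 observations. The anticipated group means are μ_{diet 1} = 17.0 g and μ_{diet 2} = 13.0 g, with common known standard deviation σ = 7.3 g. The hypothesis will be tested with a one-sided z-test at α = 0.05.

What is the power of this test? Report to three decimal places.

Power ≈ 0.954

Standardized effect: d = |μ_{diet 1} − μ_{diet 2}| / σ = |17.0 − 13.0| / 7.3 = 0.5479
Noncentrality parameter: δ = d·√(n/2) = 0.5479 × √(74/2) = 3.3330
One-sided α = 0.05 → critical value z_{0.05} = 1.645.
Power = P(Z > 1.645 − δ) = Φ(1.688) = 0.9543.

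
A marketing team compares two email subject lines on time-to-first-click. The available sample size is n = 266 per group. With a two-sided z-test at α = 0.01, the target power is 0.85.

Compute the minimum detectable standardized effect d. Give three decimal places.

Required noncentrality: δ = z_{0.005} + z_{0.15} = 2.576 + 1.036 = 3.612.
(The second rejection-region term Φ(−δ − z_{α/2}) is negligible and dropped.)
δ = d·√(n/2) ⇒ d = δ/√(n/2) = 3.612/√(266/2) = 0.3132.

d ≈ 0.313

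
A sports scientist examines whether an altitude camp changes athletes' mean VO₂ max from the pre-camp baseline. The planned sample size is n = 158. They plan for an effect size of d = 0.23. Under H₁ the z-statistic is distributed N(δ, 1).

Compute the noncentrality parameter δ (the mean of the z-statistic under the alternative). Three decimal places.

The noncentrality parameter scales effect size by the design's sample-size factor: δ = d·√n = 0.23 × √158 = 2.8911

δ ≈ 2.891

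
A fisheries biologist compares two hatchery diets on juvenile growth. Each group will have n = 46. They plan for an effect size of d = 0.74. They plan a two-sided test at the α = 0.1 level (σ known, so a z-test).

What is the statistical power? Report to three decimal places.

Noncentrality parameter: δ = d·√(n/2) = 0.74 × √(46/2) = 3.5489
Critical value for a two-sided test at α = 0.1: z_{α/2} = 1.645.
Power = Φ(δ − 1.645) + Φ(−δ − 1.645) = Φ(1.904) + Φ(-5.194) = 0.9715 + 0.0000 = 0.9715.

Power ≈ 0.972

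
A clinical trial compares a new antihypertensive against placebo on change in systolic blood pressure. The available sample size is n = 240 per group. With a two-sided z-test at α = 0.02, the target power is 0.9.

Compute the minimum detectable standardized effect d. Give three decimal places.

Required noncentrality: δ = z_{0.01} + z_{0.10} = 2.326 + 1.282 = 3.608.
(The second rejection-region term Φ(−δ − z_{α/2}) is negligible and dropped.)
δ = d·√(n/2) ⇒ d = δ/√(n/2) = 3.608/√(240/2) = 0.3294.

d ≈ 0.329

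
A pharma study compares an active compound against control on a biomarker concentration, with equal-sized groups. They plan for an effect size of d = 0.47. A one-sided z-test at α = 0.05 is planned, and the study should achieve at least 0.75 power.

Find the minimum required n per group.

n = 49 per group

Set Φ(δ − 1.645) = 0.75; then δ − 1.645 = Φ⁻¹(0.75) = 0.674, giving δ = 2.319.
δ = d·√(n/2) ⇒ n = 2(δ/d)² = 2 × (2.319 / 0.47)² = 48.70.
Rounding up, n = 49 per group.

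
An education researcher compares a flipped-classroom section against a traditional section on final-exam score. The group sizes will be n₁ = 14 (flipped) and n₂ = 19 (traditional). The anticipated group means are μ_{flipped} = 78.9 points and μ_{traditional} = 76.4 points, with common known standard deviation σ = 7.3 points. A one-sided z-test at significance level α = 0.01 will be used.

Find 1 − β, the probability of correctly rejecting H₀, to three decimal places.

Power ≈ 0.088

Standardized effect: d = |μ_{flipped} − μ_{traditional}| / σ = |78.9 − 76.4| / 7.3 = 0.3425
Noncentrality parameter: δ = d / √(1/n₁ + 1/n₂) = 0.3425 / √(1/14 + 1/19) = 0.9723
Critical value for a one-sided test at α = 0.01: z_α = 2.326.
Power = Φ(δ − 2.326) = Φ(-1.354) = 0.0879.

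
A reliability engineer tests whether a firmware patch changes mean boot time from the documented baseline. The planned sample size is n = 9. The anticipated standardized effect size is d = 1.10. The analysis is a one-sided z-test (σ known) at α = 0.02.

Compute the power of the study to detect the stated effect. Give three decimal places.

Power ≈ 0.894

Noncentrality parameter: δ = d·√n = 1.10 × √9 = 3.3000
Critical value for a one-sided test at α = 0.02: z_α = 2.054.
Power = P(Z > 2.054 − δ) = Φ(1.246) = 0.8937.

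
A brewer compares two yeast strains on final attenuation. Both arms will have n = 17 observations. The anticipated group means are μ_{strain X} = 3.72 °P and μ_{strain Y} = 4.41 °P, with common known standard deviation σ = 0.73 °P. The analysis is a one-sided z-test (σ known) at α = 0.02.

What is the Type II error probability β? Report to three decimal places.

Standardized effect: d = |μ_{strain X} − μ_{strain Y}| / σ = |3.72 − 4.41| / 0.73 = 0.9452
Noncentrality parameter: δ = d·√(n/2) = 0.9452 × √(17/2) = 2.7557
One-sided α = 0.02 → critical value z_{0.02} = 2.054.
Power = Φ(δ − 2.054) = Φ(0.702) = 0.7587.
Type II error: β = 1 − power = 1 − 0.7587 = 0.2413.

β ≈ 0.241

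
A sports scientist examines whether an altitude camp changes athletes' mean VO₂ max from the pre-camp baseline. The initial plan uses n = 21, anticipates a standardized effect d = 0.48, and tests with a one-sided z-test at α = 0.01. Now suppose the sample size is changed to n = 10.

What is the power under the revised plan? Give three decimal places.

Power ≈ 0.209

With n = 10: δ = d·√n = 0.48 × √10 = 1.5179. Critical value z_{0.01} = 2.326.
Revised power = P(Z > 2.326 − δ) = Φ(-0.808) = 0.2094.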